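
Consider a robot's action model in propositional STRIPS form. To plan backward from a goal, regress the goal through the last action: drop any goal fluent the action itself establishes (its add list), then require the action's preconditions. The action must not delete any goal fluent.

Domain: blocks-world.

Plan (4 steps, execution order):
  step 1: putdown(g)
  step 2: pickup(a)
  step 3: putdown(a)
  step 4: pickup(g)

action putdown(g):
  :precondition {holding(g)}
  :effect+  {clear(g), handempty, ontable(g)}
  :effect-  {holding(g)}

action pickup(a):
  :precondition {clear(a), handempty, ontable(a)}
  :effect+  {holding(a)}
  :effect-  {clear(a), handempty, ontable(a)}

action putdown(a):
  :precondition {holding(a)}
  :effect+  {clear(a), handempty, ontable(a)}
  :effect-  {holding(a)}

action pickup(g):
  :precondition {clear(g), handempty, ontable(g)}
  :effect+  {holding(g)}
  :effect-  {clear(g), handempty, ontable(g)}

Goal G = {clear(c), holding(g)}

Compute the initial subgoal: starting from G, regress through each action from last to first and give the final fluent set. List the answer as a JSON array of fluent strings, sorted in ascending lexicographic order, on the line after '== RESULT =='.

Work backward from the goal:
  through step 4 (pickup(g)): drop {holding(g)}, keep {clear(c)}, require {clear(g), handempty, ontable(g)}
    → {clear(c), clear(g), handempty, ontable(g)}
  through step 3 (putdown(a)): drop {handempty}, keep {clear(c), clear(g), ontable(g)}, require {holding(a)}
    → {clear(c), clear(g), holding(a), ontable(g)}
  through step 2 (pickup(a)): drop {holding(a)}, keep {clear(c), clear(g), ontable(g)}, require {clear(a), handempty, ontable(a)}
    → {clear(a), clear(c), clear(g), handempty, ontable(a), ontable(g)}
  through step 1 (putdown(g)): drop {clear(g), handempty, ontable(g)}, keep {clear(a), clear(c), ontable(a)}, require {holding(g)}
    → {clear(a), clear(c), holding(g), ontable(a)}

== RESULT ==
["clear(a)", "clear(c)", "holding(g)", "ontable(a)"]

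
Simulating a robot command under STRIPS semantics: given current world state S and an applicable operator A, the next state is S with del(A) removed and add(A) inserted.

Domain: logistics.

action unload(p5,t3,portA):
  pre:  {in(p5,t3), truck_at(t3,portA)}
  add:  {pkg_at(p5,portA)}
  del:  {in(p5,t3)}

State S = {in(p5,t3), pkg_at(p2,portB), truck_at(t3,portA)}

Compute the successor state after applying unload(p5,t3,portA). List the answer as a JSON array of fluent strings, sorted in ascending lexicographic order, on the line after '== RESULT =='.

Progress:
  pre ⊆ S: {in(p5,t3), truck_at(t3,portA)} ⊆ S  — applicable
  S \ del = {pkg_at(p2,portB), truck_at(t3,portA)}
  ∪ add   = {pkg_at(p2,portB), pkg_at(p5,portA), truck_at(t3,portA)}

== RESULT ==
["pkg_at(p2,portB)", "pkg_at(p5,portA)", "truck_at(t3,portA)"]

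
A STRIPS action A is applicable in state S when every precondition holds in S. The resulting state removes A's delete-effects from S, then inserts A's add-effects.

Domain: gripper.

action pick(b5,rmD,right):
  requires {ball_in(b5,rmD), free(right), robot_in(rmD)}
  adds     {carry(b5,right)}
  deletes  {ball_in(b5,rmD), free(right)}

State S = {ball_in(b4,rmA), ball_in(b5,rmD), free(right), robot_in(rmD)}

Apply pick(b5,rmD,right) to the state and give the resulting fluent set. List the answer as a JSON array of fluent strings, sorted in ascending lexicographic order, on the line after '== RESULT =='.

Progress:
  pre ⊆ S: {ball_in(b5,rmD), free(right), robot_in(rmD)} ⊆ S  — applicable
  S \ del = {ball_in(b4,rmA), robot_in(rmD)}
  ∪ add   = {ball_in(b4,rmA), carry(b5,right), robot_in(rmD)}

== RESULT ==
["ball_in(b4,rmA)", "carry(b5,right)", "robot_in(rmD)"]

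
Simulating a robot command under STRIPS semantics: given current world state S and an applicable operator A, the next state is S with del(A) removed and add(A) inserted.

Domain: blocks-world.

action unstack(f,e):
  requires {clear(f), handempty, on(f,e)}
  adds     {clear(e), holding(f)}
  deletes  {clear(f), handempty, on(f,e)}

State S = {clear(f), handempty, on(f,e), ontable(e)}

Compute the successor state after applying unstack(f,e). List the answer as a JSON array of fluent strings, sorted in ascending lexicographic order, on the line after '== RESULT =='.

Progress:
  pre ⊆ S: {clear(f), handempty, on(f,e)} ⊆ S  — applicable
  S \ del = {ontable(e)}
  ∪ add   = {clear(e), holding(f), ontable(e)}

== RESULT ==
["clear(e)", "holding(f)", "ontable(e)"]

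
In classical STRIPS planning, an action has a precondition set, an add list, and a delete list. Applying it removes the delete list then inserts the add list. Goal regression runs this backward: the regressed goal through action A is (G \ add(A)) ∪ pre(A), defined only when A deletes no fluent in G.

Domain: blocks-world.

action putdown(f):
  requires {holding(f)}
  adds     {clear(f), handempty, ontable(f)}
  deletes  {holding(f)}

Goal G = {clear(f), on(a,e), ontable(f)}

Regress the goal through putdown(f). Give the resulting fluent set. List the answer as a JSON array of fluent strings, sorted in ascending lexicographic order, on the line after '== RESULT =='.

Regress:
  G ∩ del = {}  (empty — regression defined)
  G \ add = {clear(f), on(a,e), ontable(f)} \ {clear(f), handempty, ontable(f)} = {on(a,e)}
  ∪ pre   = {on(a,e)} ∪ {holding(f)}
          = {holding(f), on(a,e)}

== RESULT ==
["holding(f)", "on(a,e)"]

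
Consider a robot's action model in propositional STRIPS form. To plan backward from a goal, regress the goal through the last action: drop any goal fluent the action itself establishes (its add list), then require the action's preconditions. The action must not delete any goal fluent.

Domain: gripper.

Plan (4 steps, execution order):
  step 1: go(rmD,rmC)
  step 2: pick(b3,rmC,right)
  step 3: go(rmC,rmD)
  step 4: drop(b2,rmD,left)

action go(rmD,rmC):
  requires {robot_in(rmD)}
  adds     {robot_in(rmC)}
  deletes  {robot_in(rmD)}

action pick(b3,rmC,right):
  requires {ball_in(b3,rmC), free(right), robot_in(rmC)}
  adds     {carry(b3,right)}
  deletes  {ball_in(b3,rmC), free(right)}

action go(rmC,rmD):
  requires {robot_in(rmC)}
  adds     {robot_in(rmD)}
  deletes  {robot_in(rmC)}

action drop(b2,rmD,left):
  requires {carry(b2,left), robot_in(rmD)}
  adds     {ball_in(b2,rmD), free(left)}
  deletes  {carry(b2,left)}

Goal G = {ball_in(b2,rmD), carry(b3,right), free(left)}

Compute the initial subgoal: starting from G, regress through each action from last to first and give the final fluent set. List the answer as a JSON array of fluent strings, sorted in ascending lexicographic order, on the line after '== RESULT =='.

Work backward from the goal:
  through step 4 (drop(b2,rmD,left)): drop {ball_in(b2,rmD), free(left)}, keep {carry(b3,right)}, require {carry(b2,left), robot_in(rmD)}
    → {carry(b2,left), carry(b3,right), robot_in(rmD)}
  through step 3 (go(rmC,rmD)): drop {robot_in(rmD)}, keep {carry(b2,left), carry(b3,right)}, require {robot_in(rmC)}
    → {carry(b2,left), carry(b3,right), robot_in(rmC)}
  through step 2 (pick(b3,rmC,right)): drop {carry(b3,right)}, keep {carry(b2,left), robot_in(rmC)}, require {ball_in(b3,rmC), free(right), robot_in(rmC)}
    → {ball_in(b3,rmC), carry(b2,left), free(right), robot_in(rmC)}
  through step 1 (go(rmD,rmC)): drop {robot_in(rmC)}, keep {ball_in(b3,rmC), carry(b2,left), free(right)}, require {robot_in(rmD)}
    → {ball_in(b3,rmC), carry(b2,left), free(right), robot_in(rmD)}

== RESULT ==
["ball_in(b3,rmC)", "carry(b2,left)", "free(right)", "robot_in(rmD)"]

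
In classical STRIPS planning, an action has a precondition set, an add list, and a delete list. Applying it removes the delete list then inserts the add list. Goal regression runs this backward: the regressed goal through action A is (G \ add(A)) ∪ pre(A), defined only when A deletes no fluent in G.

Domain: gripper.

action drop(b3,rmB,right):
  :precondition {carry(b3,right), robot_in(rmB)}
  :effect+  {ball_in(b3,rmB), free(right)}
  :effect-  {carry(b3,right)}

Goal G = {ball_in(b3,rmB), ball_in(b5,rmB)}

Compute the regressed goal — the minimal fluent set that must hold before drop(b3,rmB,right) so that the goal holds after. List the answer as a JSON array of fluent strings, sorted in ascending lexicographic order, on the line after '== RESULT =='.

Compute (G \ add) ∪ pre:
  G ∩ del = {}  (empty — regression defined)
  G \ add = {ball_in(b3,rmB), ball_in(b5,rmB)} \ {ball_in(b3,rmB), free(right)} = {ball_in(b5,rmB)}
  ∪ pre   = {ball_in(b5,rmB)} ∪ {carry(b3,right), robot_in(rmB)}
          = {ball_in(b5,rmB), carry(b3,right), robot_in(rmB)}

== RESULT ==
["ball_in(b5,rmB)", "carry(b3,right)", "robot_in(rmB)"]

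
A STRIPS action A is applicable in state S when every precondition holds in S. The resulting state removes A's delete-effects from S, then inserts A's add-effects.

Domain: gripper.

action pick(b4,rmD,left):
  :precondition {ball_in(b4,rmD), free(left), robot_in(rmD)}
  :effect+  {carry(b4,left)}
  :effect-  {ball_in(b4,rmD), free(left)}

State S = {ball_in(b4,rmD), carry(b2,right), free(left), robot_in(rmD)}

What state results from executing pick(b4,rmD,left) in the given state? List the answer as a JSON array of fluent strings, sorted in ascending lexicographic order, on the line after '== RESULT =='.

Progress:
  pre ⊆ S: {ball_in(b4,rmD), free(left), robot_in(rmD)} ⊆ S  — applicable
  S \ del = {carry(b2,right), robot_in(rmD)}
  ∪ add   = {carry(b2,right), carry(b4,left), robot_in(rmD)}

== RESULT ==
["carry(b2,right)", "carry(b4,left)", "robot_in(rmD)"]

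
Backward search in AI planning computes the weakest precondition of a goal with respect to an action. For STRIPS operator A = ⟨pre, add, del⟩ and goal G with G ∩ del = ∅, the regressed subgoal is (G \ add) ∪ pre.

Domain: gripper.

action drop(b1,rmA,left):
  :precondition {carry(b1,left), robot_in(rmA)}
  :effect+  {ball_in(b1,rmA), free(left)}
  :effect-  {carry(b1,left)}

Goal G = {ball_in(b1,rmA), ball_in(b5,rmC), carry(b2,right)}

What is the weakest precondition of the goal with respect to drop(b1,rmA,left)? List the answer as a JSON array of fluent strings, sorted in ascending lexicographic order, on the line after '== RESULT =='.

Regress:
  G ∩ del = {}  (empty — regression defined)
  G \ add = {ball_in(b1,rmA), ball_in(b5,rmC), carry(b2,right)} \ {ball_in(b1,rmA), free(left)} = {ball_in(b5,rmC), carry(b2,right)}
  ∪ pre   = {ball_in(b5,rmC), carry(b2,right)} ∪ {carry(b1,left), robot_in(rmA)}
          = {ball_in(b5,rmC), carry(b1,left), carry(b2,right), robot_in(rmA)}

== RESULT ==
["ball_in(b5,rmC)", "carry(b1,left)", "carry(b2,right)", "robot_in(rmA)"]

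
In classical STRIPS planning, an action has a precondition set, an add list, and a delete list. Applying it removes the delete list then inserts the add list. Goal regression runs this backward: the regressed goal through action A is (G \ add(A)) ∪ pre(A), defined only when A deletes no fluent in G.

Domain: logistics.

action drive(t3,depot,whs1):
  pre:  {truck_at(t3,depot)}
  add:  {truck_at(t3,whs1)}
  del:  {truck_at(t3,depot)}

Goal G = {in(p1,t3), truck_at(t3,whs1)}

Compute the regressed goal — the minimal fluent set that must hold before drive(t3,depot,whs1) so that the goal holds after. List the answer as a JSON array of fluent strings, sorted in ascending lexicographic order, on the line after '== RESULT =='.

Compute (G \ add) ∪ pre:
  G ∩ del = {}  (empty — regression defined)
  G \ add = {in(p1,t3), truck_at(t3,whs1)} \ {truck_at(t3,whs1)} = {in(p1,t3)}
  ∪ pre   = {in(p1,t3)} ∪ {truck_at(t3,depot)}
          = {in(p1,t3), truck_at(t3,depot)}

== RESULT ==
["in(p1,t3)", "truck_at(t3,depot)"]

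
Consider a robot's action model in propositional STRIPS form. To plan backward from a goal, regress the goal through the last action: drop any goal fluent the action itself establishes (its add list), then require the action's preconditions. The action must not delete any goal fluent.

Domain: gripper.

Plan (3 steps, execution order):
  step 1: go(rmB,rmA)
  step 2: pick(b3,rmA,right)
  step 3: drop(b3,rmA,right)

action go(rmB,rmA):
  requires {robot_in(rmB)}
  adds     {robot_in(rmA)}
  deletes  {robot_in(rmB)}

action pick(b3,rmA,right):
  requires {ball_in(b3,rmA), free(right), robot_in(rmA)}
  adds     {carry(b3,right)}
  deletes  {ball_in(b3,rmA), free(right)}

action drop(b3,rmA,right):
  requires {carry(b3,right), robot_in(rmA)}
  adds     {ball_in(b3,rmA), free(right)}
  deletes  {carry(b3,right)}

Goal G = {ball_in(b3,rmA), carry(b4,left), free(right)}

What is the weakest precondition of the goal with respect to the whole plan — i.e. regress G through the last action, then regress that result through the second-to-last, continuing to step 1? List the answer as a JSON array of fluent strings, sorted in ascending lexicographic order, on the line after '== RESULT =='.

Work backward from the goal:
  through step 3 (drop(b3,rmA,right)): drop {ball_in(b3,rmA), free(right)}, keep {carry(b4,left)}, require {carry(b3,right), robot_in(rmA)}
    → {carry(b3,right), carry(b4,left), robot_in(rmA)}
  through step 2 (pick(b3,rmA,right)): drop {carry(b3,right)}, keep {carry(b4,left), robot_in(rmA)}, require {ball_in(b3,rmA), free(right), robot_in(rmA)}
    → {ball_in(b3,rmA), carry(b4,left), free(right), robot_in(rmA)}
  through step 1 (go(rmB,rmA)): drop {robot_in(rmA)}, keep {ball_in(b3,rmA), carry(b4,left), free(right)}, require {robot_in(rmB)}
    → {ball_in(b3,rmA), carry(b4,left), free(right), robot_in(rmB)}

== RESULT ==
["ball_in(b3,rmA)", "carry(b4,left)", "free(right)", "robot_in(rmB)"]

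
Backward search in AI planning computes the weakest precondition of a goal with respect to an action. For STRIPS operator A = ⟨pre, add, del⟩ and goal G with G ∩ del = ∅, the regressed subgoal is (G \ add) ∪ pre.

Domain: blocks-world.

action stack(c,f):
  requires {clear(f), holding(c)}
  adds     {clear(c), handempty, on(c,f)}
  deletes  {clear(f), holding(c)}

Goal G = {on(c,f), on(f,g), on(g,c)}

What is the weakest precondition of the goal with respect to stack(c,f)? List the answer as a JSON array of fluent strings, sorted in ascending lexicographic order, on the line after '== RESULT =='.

Compute (G \ add) ∪ pre:
  G ∩ del = {}  (empty — regression defined)
  G \ add = {on(c,f), on(f,g), on(g,c)} \ {clear(c), handempty, on(c,f)} = {on(f,g), on(g,c)}
  ∪ pre   = {on(f,g), on(g,c)} ∪ {clear(f), holding(c)}
          = {clear(f), holding(c), on(f,g), on(g,c)}

== RESULT ==
["clear(f)", "holding(c)", "on(f,g)", "on(g,c)"]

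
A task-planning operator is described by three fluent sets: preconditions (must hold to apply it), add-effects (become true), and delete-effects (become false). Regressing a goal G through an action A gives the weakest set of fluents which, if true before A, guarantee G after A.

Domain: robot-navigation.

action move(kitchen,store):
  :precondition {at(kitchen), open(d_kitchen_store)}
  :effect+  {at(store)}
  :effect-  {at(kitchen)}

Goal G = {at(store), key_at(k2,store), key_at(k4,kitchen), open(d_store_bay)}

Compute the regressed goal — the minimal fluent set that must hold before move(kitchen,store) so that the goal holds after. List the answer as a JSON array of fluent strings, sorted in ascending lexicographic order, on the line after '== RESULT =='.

Compute (G \ add) ∪ pre:
  G ∩ del = {}  (empty — regression defined)
  G \ add = {at(store), key_at(k2,store), key_at(k4,kitchen), open(d_store_bay)} \ {at(store)} = {key_at(k2,store), key_at(k4,kitchen), open(d_store_bay)}
  ∪ pre   = {key_at(k2,store), key_at(k4,kitchen), open(d_store_bay)} ∪ {at(kitchen), open(d_kitchen_store)}
          = {at(kitchen), key_at(k2,store), key_at(k4,kitchen), open(d_kitchen_store), open(d_store_bay)}

== RESULT ==
["at(kitchen)", "key_at(k2,store)", "key_at(k4,kitchen)", "open(d_kitchen_store)", "open(d_store_bay)"]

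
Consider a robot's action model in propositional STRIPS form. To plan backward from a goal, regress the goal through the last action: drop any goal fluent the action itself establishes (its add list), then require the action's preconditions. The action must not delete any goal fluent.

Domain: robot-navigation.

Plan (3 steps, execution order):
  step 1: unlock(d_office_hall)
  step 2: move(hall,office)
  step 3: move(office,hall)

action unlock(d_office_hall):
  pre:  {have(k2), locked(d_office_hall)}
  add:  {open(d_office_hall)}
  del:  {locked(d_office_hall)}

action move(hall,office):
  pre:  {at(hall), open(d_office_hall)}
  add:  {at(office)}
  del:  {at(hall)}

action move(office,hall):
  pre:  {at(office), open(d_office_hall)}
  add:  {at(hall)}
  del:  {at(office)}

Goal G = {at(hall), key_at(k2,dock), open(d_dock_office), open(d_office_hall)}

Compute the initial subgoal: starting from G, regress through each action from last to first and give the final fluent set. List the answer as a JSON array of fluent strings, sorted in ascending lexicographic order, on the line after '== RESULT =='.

Work backward from the goal:
  through step 3 (move(office,hall)): drop {at(hall)}, keep {key_at(k2,dock), open(d_dock_office), open(d_office_hall)}, require {at(office), open(d_office_hall)}
    → {at(office), key_at(k2,dock), open(d_dock_office), open(d_office_hall)}
  through step 2 (move(hall,office)): drop {at(office)}, keep {key_at(k2,dock), open(d_dock_office), open(d_office_hall)}, require {at(hall), open(d_office_hall)}
    → {at(hall), key_at(k2,dock), open(d_dock_office), open(d_office_hall)}
  through step 1 (unlock(d_office_hall)): drop {open(d_office_hall)}, keep {at(hall), key_at(k2,dock), open(d_dock_office)}, require {have(k2), locked(d_office_hall)}
    → {at(hall), have(k2), key_at(k2,dock), locked(d_office_hall), open(d_dock_office)}

== RESULT ==
["at(hall)", "have(k2)", "key_at(k2,dock)", "locked(d_office_hall)", "open(d_dock_office)"]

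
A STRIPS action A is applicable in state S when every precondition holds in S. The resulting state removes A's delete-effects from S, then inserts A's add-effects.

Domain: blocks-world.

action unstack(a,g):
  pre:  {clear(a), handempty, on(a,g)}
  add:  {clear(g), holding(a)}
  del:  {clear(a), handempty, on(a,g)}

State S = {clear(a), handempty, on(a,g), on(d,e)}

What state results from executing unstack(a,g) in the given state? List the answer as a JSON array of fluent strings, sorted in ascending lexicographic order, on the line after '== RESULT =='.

Progress:
  pre ⊆ S: {clear(a), handempty, on(a,g)} ⊆ S  — applicable
  S \ del = {on(d,e)}
  ∪ add   = {clear(g), holding(a), on(d,e)}

== RESULT ==
["clear(g)", "holding(a)", "on(d,e)"]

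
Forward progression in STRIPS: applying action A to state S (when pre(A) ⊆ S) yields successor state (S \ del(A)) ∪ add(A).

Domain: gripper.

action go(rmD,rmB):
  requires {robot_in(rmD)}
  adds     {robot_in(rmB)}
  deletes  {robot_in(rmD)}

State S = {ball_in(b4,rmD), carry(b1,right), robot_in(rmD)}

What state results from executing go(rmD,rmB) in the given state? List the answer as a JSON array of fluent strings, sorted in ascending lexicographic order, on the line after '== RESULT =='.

Progress:
  pre ⊆ S: {robot_in(rmD)} ⊆ S  — applicable
  S \ del = {ball_in(b4,rmD), carry(b1,right)}
  ∪ add   = {ball_in(b4,rmD), carry(b1,right), robot_in(rmB)}

== RESULT ==
["ball_in(b4,rmD)", "carry(b1,right)", "robot_in(rmB)"]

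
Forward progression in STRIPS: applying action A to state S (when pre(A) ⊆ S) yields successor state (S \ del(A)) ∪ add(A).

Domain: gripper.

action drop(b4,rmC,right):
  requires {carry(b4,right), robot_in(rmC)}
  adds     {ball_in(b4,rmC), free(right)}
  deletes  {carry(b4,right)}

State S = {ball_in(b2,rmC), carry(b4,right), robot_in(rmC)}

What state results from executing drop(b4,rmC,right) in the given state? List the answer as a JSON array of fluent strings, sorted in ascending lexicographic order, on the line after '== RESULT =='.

Compute (S \ del) ∪ add:
  pre ⊆ S: {carry(b4,right), robot_in(rmC)} ⊆ S  — applicable
  S \ del = {ball_in(b2,rmC), robot_in(rmC)}
  ∪ add   = {ball_in(b2,rmC), ball_in(b4,rmC), free(right), robot_in(rmC)}

== RESULT ==
["ball_in(b2,rmC)", "ball_in(b4,rmC)", "free(right)", "robot_in(rmC)"]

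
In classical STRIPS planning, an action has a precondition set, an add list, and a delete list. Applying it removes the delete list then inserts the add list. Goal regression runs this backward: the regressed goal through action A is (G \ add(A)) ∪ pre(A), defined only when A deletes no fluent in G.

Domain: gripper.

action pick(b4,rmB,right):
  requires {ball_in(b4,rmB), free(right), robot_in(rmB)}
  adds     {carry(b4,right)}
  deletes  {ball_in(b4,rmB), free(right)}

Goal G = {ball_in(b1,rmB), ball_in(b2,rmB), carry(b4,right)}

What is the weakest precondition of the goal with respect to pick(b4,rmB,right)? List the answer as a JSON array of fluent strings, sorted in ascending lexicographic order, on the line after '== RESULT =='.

Regress:
  G ∩ del = {}  (empty — regression defined)
  G \ add = {ball_in(b1,rmB), ball_in(b2,rmB), carry(b4,right)} \ {carry(b4,right)} = {ball_in(b1,rmB), ball_in(b2,rmB)}
  ∪ pre   = {ball_in(b1,rmB), ball_in(b2,rmB)} ∪ {ball_in(b4,rmB), free(right), robot_in(rmB)}
          = {ball_in(b1,rmB), ball_in(b2,rmB), ball_in(b4,rmB), free(right), robot_in(rmB)}

== RESULT ==
["ball_in(b1,rmB)", "ball_in(b2,rmB)", "ball_in(b4,rmB)", "free(right)", "robot_in(rmB)"]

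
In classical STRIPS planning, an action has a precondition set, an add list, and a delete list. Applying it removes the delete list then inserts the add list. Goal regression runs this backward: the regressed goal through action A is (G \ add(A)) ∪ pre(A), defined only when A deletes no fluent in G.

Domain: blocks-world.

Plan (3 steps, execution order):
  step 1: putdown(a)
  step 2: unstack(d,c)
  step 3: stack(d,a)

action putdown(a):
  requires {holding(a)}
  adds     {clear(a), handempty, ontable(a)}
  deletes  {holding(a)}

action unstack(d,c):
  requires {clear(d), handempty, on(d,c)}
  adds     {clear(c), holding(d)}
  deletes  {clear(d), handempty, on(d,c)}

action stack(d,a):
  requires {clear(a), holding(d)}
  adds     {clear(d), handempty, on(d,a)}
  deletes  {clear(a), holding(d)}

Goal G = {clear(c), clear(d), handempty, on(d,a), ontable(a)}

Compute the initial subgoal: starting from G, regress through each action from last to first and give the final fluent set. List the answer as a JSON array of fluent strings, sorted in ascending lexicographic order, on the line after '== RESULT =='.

Work backward from the goal:
  through step 3 (stack(d,a)): drop {clear(d), handempty, on(d,a)}, keep {clear(c), ontable(a)}, require {clear(a), holding(d)}
    → {clear(a), clear(c), holding(d), ontable(a)}
  through step 2 (unstack(d,c)): drop {clear(c), holding(d)}, keep {clear(a), ontable(a)}, require {clear(d), handempty, on(d,c)}
    → {clear(a), clear(d), handempty, on(d,c), ontable(a)}
  through step 1 (putdown(a)): drop {clear(a), handempty, ontable(a)}, keep {clear(d), on(d,c)}, require {holding(a)}
    → {clear(d), holding(a), on(d,c)}

== RESULT ==
["clear(d)", "holding(a)", "on(d,c)"]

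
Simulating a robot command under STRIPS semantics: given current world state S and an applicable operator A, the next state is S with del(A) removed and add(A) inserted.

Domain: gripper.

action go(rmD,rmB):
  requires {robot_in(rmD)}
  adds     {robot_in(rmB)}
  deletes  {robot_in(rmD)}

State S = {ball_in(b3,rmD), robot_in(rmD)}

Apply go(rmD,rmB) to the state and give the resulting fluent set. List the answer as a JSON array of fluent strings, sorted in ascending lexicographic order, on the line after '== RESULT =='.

Progress:
  pre ⊆ S: {robot_in(rmD)} ⊆ S  — applicable
  S \ del = {ball_in(b3,rmD)}
  ∪ add   = {ball_in(b3,rmD), robot_in(rmB)}

== RESULT ==
["ball_in(b3,rmD)", "robot_in(rmB)"]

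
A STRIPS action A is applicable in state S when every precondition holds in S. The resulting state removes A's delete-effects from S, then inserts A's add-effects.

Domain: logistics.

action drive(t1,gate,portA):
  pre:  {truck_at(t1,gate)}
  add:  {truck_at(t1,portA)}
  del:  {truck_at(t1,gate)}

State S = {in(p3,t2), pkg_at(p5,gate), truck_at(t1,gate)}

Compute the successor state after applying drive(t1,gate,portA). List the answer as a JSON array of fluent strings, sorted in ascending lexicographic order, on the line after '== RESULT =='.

Compute (S \ del) ∪ add:
  pre ⊆ S: {truck_at(t1,gate)} ⊆ S  — applicable
  S \ del = {in(p3,t2), pkg_at(p5,gate)}
  ∪ add   = {in(p3,t2), pkg_at(p5,gate), truck_at(t1,portA)}

== RESULT ==
["in(p3,t2)", "pkg_at(p5,gate)", "truck_at(t1,portA)"]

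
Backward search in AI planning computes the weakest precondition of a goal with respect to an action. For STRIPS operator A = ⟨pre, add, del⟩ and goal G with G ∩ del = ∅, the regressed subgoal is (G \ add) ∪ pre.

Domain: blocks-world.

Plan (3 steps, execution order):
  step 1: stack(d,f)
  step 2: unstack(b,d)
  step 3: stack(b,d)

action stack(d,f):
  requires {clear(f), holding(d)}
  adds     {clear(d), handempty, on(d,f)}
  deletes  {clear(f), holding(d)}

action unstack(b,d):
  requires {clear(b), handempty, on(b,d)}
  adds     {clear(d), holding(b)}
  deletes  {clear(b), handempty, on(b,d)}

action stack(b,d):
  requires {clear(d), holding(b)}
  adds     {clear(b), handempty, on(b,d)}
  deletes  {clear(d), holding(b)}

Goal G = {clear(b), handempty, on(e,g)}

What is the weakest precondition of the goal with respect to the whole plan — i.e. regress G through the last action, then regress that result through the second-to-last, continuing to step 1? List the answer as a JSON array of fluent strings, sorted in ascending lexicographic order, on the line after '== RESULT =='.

Regress step by step:
  through step 3 (stack(b,d)): drop {clear(b), handempty}, keep {on(e,g)}, require {clear(d), holding(b)}
    → {clear(d), holding(b), on(e,g)}
  through step 2 (unstack(b,d)): drop {clear(d), holding(b)}, keep {on(e,g)}, require {clear(b), handempty, on(b,d)}
    → {clear(b), handempty, on(b,d), on(e,g)}
  through step 1 (stack(d,f)): drop {handempty}, keep {clear(b), on(b,d), on(e,g)}, require {clear(f), holding(d)}
    → {clear(b), clear(f), holding(d), on(b,d), on(e,g)}

== RESULT ==
["clear(b)", "clear(f)", "holding(d)", "on(b,d)", "on(e,g)"]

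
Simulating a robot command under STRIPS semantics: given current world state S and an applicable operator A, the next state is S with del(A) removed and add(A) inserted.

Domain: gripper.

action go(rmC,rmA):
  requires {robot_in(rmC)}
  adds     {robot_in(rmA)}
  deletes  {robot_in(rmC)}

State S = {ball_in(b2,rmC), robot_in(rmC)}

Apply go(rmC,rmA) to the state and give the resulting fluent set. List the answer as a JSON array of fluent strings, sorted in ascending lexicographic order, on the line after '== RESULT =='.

Compute (S \ del) ∪ add:
  pre ⊆ S: {robot_in(rmC)} ⊆ S  — applicable
  S \ del = {ball_in(b2,rmC)}
  ∪ add   = {ball_in(b2,rmC), robot_in(rmA)}

== RESULT ==
["ball_in(b2,rmC)", "robot_in(rmA)"]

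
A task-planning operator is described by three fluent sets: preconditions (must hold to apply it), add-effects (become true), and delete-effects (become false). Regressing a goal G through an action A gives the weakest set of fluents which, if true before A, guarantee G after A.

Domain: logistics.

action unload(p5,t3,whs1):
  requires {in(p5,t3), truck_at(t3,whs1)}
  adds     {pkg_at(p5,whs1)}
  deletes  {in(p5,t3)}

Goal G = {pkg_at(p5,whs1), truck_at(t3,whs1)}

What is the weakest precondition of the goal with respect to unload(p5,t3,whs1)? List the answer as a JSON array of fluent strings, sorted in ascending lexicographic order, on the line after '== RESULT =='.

Regress:
  G ∩ del = {}  (empty — regression defined)
  G \ add = {pkg_at(p5,whs1), truck_at(t3,whs1)} \ {pkg_at(p5,whs1)} = {truck_at(t3,whs1)}
  ∪ pre   = {truck_at(t3,whs1)} ∪ {in(p5,t3), truck_at(t3,whs1)}
          = {in(p5,t3), truck_at(t3,whs1)}

== RESULT ==
["in(p5,t3)", "truck_at(t3,whs1)"]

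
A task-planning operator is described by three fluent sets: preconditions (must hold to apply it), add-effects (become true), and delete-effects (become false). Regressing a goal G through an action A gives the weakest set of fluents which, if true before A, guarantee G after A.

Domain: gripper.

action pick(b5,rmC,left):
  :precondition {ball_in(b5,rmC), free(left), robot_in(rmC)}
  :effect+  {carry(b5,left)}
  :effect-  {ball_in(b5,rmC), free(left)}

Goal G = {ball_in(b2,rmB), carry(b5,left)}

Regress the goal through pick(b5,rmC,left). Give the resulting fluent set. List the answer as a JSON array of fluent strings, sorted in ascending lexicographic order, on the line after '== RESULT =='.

Regress:
  G ∩ del = {}  (empty — regression defined)
  G \ add = {ball_in(b2,rmB), carry(b5,left)} \ {carry(b5,left)} = {ball_in(b2,rmB)}
  ∪ pre   = {ball_in(b2,rmB)} ∪ {ball_in(b5,rmC), free(left), robot_in(rmC)}
          = {ball_in(b2,rmB), ball_in(b5,rmC), free(left), robot_in(rmC)}

== RESULT ==
["ball_in(b2,rmB)", "ball_in(b5,rmC)", "free(left)", "robot_in(rmC)"]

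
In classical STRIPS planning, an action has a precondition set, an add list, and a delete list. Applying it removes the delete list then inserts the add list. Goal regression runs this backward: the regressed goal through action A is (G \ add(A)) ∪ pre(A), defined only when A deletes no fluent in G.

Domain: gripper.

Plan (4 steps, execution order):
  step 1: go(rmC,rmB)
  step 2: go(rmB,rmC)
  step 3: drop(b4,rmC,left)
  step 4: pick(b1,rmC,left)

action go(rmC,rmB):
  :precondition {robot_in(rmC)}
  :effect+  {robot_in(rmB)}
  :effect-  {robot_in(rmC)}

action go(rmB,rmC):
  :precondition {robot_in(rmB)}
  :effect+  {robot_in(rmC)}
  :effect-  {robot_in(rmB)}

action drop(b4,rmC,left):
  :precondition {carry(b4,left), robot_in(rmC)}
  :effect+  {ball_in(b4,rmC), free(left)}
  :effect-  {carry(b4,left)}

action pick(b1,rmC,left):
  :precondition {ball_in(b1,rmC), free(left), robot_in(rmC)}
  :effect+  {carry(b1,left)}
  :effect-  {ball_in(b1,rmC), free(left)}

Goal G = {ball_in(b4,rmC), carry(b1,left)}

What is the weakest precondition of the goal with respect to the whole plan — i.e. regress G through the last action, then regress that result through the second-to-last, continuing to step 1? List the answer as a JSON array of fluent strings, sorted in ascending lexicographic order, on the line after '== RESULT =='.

Work backward from the goal:
  through step 4 (pick(b1,rmC,left)): drop {carry(b1,left)}, keep {ball_in(b4,rmC)}, require {ball_in(b1,rmC), free(left), robot_in(rmC)}
    → {ball_in(b1,rmC), ball_in(b4,rmC), free(left), robot_in(rmC)}
  through step 3 (drop(b4,rmC,left)): drop {ball_in(b4,rmC), free(left)}, keep {ball_in(b1,rmC), robot_in(rmC)}, require {carry(b4,left), robot_in(rmC)}
    → {ball_in(b1,rmC), carry(b4,left), robot_in(rmC)}
  through step 2 (go(rmB,rmC)): drop {robot_in(rmC)}, keep {ball_in(b1,rmC), carry(b4,left)}, require {robot_in(rmB)}
    → {ball_in(b1,rmC), carry(b4,left), robot_in(rmB)}
  through step 1 (go(rmC,rmB)): drop {robot_in(rmB)}, keep {ball_in(b1,rmC), carry(b4,left)}, require {robot_in(rmC)}
    → {ball_in(b1,rmC), carry(b4,left), robot_in(rmC)}

== RESULT ==
["ball_in(b1,rmC)", "carry(b4,left)", "robot_in(rmC)"]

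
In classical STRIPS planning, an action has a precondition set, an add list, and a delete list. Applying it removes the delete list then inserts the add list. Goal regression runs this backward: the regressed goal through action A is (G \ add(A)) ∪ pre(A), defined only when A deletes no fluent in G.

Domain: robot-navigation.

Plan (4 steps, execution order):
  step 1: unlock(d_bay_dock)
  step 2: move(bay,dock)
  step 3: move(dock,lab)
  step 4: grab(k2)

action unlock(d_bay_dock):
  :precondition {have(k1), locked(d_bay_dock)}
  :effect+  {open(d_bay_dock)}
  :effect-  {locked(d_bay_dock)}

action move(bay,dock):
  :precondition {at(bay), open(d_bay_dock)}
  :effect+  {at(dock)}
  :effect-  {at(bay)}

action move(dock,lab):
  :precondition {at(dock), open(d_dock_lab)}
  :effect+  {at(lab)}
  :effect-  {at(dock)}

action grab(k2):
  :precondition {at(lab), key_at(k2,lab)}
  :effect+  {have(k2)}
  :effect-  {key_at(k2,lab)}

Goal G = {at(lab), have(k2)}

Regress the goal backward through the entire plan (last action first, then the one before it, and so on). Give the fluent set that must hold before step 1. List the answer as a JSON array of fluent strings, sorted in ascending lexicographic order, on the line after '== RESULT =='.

Work backward from the goal:
  through step 4 (grab(k2)): drop {have(k2)}, keep {at(lab)}, require {at(lab), key_at(k2,lab)}
    → {at(lab), key_at(k2,lab)}
  through step 3 (move(dock,lab)): drop {at(lab)}, keep {key_at(k2,lab)}, require {at(dock), open(d_dock_lab)}
    → {at(dock), key_at(k2,lab), open(d_dock_lab)}
  through step 2 (move(bay,dock)): drop {at(dock)}, keep {key_at(k2,lab), open(d_dock_lab)}, require {at(bay), open(d_bay_dock)}
    → {at(bay), key_at(k2,lab), open(d_bay_dock), open(d_dock_lab)}
  through step 1 (unlock(d_bay_dock)): drop {open(d_bay_dock)}, keep {at(bay), key_at(k2,lab), open(d_dock_lab)}, require {have(k1), locked(d_bay_dock)}
    → {at(bay), have(k1), key_at(k2,lab), locked(d_bay_dock), open(d_dock_lab)}

== RESULT ==
["at(bay)", "have(k1)", "key_at(k2,lab)", "locked(d_bay_dock)", "open(d_dock_lab)"]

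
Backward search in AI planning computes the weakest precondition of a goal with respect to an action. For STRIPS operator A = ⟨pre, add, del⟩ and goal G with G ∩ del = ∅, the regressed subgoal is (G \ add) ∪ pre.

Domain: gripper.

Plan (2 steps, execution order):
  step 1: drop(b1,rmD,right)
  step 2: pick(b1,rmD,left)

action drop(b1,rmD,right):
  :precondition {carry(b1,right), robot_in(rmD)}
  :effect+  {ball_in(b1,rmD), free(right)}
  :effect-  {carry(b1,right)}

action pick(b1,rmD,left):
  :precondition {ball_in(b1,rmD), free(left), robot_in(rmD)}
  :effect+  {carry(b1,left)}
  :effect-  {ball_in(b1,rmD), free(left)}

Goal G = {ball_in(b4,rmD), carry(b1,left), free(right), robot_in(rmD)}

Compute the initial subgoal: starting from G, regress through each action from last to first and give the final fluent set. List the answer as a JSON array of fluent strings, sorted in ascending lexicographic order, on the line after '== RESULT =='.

Work backward from the goal:
  through step 2 (pick(b1,rmD,left)): drop {carry(b1,left)}, keep {ball_in(b4,rmD), free(right), robot_in(rmD)}, require {ball_in(b1,rmD), free(left), robot_in(rmD)}
    → {ball_in(b1,rmD), ball_in(b4,rmD), free(left), free(right), robot_in(rmD)}
  through step 1 (drop(b1,rmD,right)): drop {ball_in(b1,rmD), free(right)}, keep {ball_in(b4,rmD), free(left), robot_in(rmD)}, require {carry(b1,right), robot_in(rmD)}
    → {ball_in(b4,rmD), carry(b1,right), free(left), robot_in(rmD)}

== RESULT ==
["ball_in(b4,rmD)", "carry(b1,right)", "free(left)", "robot_in(rmD)"]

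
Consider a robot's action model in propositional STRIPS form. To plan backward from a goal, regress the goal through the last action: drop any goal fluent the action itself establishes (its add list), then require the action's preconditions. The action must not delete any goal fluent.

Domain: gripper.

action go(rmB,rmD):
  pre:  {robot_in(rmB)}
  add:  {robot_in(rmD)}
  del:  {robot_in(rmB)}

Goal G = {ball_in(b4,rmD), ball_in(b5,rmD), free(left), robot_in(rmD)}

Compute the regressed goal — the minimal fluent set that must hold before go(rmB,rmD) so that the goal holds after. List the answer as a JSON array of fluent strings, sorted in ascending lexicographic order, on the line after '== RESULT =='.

Regress:
  G ∩ del = {}  (empty — regression defined)
  G \ add = {ball_in(b4,rmD), ball_in(b5,rmD), free(left), robot_in(rmD)} \ {robot_in(rmD)} = {ball_in(b4,rmD), ball_in(b5,rmD), free(left)}
  ∪ pre   = {ball_in(b4,rmD), ball_in(b5,rmD), free(left)} ∪ {robot_in(rmB)}
          = {ball_in(b4,rmD), ball_in(b5,rmD), free(left), robot_in(rmB)}

== RESULT ==
["ball_in(b4,rmD)", "ball_in(b5,rmD)", "free(left)", "robot_in(rmB)"]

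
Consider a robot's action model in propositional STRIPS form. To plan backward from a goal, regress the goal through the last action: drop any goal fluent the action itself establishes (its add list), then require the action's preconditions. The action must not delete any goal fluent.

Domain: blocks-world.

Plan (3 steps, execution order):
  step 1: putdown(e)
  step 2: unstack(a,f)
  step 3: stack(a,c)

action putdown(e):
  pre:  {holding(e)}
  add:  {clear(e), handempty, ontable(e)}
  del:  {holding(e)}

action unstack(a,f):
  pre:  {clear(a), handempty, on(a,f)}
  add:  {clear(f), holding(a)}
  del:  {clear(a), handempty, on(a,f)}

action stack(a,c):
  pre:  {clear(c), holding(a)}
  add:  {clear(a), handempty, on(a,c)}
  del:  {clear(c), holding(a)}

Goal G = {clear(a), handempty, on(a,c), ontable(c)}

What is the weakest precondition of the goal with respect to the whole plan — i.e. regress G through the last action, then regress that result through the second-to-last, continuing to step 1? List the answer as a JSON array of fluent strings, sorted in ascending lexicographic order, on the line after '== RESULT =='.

Work backward from the goal:
  through step 3 (stack(a,c)): drop {clear(a), handempty, on(a,c)}, keep {ontable(c)}, require {clear(c), holding(a)}
    → {clear(c), holding(a), ontable(c)}
  through step 2 (unstack(a,f)): drop {holding(a)}, keep {clear(c), ontable(c)}, require {clear(a), handempty, on(a,f)}
    → {clear(a), clear(c), handempty, on(a,f), ontable(c)}
  through step 1 (putdown(e)): drop {handempty}, keep {clear(a), clear(c), on(a,f), ontable(c)}, require {holding(e)}
    → {clear(a), clear(c), holding(e), on(a,f), ontable(c)}

== RESULT ==
["clear(a)", "clear(c)", "holding(e)", "on(a,f)", "ontable(c)"]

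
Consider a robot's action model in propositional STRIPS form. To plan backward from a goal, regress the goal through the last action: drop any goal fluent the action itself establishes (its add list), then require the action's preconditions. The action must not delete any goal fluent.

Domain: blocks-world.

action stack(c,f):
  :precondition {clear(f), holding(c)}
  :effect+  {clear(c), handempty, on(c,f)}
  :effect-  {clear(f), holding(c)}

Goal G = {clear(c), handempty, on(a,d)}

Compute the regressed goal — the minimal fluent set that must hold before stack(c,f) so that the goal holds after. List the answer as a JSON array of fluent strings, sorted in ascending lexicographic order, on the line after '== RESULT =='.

Compute (G \ add) ∪ pre:
  G ∩ del = {}  (empty — regression defined)
  G \ add = {clear(c), handempty, on(a,d)} \ {clear(c), handempty, on(c,f)} = {on(a,d)}
  ∪ pre   = {on(a,d)} ∪ {clear(f), holding(c)}
          = {clear(f), holding(c), on(a,d)}

== RESULT ==
["clear(f)", "holding(c)", "on(a,d)"]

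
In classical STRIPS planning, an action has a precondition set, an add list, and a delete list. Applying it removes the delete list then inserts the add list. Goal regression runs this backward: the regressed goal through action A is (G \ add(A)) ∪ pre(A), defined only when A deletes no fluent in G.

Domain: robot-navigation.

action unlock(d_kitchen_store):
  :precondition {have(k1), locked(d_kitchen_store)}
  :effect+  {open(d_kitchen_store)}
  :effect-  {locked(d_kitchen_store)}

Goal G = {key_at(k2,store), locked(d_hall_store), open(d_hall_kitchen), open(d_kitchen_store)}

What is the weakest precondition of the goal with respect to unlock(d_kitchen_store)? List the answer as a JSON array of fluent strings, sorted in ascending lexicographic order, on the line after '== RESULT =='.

Regress:
  G ∩ del = {}  (empty — regression defined)
  G \ add = {key_at(k2,store), locked(d_hall_store), open(d_hall_kitchen), open(d_kitchen_store)} \ {open(d_kitchen_store)} = {key_at(k2,store), locked(d_hall_store), open(d_hall_kitchen)}
  ∪ pre   = {key_at(k2,store), locked(d_hall_store), open(d_hall_kitchen)} ∪ {have(k1), locked(d_kitchen_store)}
          = {have(k1), key_at(k2,store), locked(d_hall_store), locked(d_kitchen_store), open(d_hall_kitchen)}

== RESULT ==
["have(k1)", "key_at(k2,store)", "locked(d_hall_store)", "locked(d_kitchen_store)", "open(d_hall_kitchen)"]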